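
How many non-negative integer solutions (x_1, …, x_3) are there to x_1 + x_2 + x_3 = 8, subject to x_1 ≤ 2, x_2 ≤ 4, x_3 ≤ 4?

Without the upper bounds there are C(10,2) = 45 ways to split 8 among 3 variables.
Subtract solutions that violate a single cap (substitute x_i' = x_i − (cap_i+1)): x_1 ≥ 3 gives C(7,2) = 21; x_2 ≥ 5 gives C(5,2) = 10; x_3 ≥ 5 gives C(5,2) = 10. Together 41.
Add back pairs where two caps are both exceeded: 1 + 1 + 0 = 2.
By inclusion–exclusion the count is 45 − 41 + 2 = 6.

6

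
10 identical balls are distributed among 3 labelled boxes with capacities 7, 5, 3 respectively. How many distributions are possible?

By stars and bars, unrestricted non-negative solutions to x_1+…+x_3 = 10 number C(10+2,2) = 66.
Subtract solutions that violate a single cap (substitute x_i' = x_i − (cap_i+1)): x_1 ≥ 8 gives C(4,2) = 6; x_2 ≥ 6 gives C(6,2) = 15; x_3 ≥ 4 gives C(8,2) = 28. Together 49.
Add back pairs where two caps are both exceeded: 0 + 0 + 1 = 1.
By inclusion–exclusion the count is 66 − 49 + 1 = 18.

18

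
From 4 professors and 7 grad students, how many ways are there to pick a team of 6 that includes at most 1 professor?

Split by how many professors are chosen (0 through 1).
Sum: C(4,0)·C(7,6) + C(4,1)·C(7,5) = 7 + 84 = 91.

91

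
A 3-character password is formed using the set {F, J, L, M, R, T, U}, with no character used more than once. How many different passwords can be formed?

Choose and order 3 of the 7 symbols: the first character has 7 options, the next 6, then 5.
7 × 6 × 5 = 210.

210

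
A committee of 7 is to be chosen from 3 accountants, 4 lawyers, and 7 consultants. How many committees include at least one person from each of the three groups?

Unrestricted: C(14,7) = 3432 ways to pick any 7 of the 14.
Subtract selections that omit an entire group: no accountants → C(11,7) = 330; no lawyers → C(10,7) = 120; no consultants → C(7,7) = 1.
Add back selections omitting two groups (i.e. drawn from a single group): C(3,7) + C(4,7) + C(7,7) = 1.
By inclusion–exclusion: 3432 − 451 + 1 = 2982.

2982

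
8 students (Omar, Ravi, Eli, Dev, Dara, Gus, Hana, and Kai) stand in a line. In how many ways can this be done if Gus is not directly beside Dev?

30240

Of the 8! = 40320 arrangements, those with Gus and Dev adjacent number 2 × 7! = 10080 (treat the pair as a block with 2 internal orders).
Complementary counting: 40320 − 10080 = 30240.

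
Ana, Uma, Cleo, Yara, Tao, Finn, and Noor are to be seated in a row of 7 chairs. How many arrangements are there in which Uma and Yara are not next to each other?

3600

Of the 7! = 5040 arrangements, those with Uma and Yara adjacent number 2 × 6! = 1440 (treat the pair as a block with 2 internal orders).
So 5040 − 1440 = 3600 arrangements keep them apart.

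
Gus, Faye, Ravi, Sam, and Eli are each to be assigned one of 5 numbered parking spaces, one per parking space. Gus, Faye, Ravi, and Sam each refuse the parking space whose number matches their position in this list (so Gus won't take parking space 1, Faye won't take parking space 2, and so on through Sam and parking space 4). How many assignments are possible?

Let Aᵢ (for 1 ≤ i ≤ 4) be the placements that put person i in their forbidden parking space. Any j of these fix j positions, leaving (5−j)! ways to fill the rest, and there are C(4,j) ways to pick which j.
By inclusion–exclusion, the number of valid placements is Σ_{j=0}^{4} (−1)^j C(4,j)·(5−j)!.
Computing: 120 − 96 + 36 − 8 + 1 = 53.

53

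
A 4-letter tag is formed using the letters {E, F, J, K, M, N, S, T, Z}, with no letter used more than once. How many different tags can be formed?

3024

With no repetition, fill the 4 letters in order: 9 choices, then 8, down to 6.
9 × 8 × 7 × 6 = 3024.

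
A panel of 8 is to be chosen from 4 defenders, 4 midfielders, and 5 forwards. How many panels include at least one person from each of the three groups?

Total 8-person selections from all 13: C(13,8) = 1287.
Subtract selections that omit an entire group: no defenders → C(9,8) = 9; no midfielders → C(9,8) = 9; no forwards → C(8,8) = 1.
Add back selections omitting two groups (i.e. drawn from a single group): C(4,8) + C(4,8) + C(5,8) = 0.
By inclusion–exclusion: 1287 − 19 + 0 = 1268.

1268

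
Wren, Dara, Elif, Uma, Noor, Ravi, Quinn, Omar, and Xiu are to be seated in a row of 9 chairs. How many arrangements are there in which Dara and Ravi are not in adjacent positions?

282240

Of the 9! = 362880 arrangements, those with Dara and Ravi adjacent number 2 × 8! = 80640 (treat the pair as a block with 2 internal orders).
So 362880 − 80640 = 282240 arrangements keep them apart.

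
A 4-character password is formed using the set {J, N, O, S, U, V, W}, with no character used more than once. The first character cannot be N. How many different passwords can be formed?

The first character has 7−1 = 6 choices (anything except N).
The remaining 3 characters are filled from the other 6 symbols without repetition: 6 × 5 × 4 = 120.
Total: 6 × 120 = 720.

720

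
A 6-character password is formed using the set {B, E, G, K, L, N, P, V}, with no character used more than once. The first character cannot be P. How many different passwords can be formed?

17640

The first character has 8−1 = 7 choices (anything except P).
The remaining 5 characters are filled from the other 7 symbols without repetition: 7 × 6 × 5 × 4 × 3 = 2520.
Total: 7 × 2520 = 17640.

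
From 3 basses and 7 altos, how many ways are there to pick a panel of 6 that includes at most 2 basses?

175

Split by how many basses are chosen (0 through 2).
Sum: C(3,0)·C(7,6) + C(3,1)·C(7,5) + C(3,2)·C(7,4) = 7 + 63 + 105 = 175.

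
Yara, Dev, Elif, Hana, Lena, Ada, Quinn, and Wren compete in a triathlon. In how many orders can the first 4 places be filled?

1680

This is an ordered selection of 4 from 8: P(8,4).
That gives 8 × 7 × 6 × 5 = 1680.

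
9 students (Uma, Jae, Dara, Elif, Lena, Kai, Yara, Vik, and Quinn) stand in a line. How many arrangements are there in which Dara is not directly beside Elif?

There are 9! = 362880 arrangements in all. If Dara and Elif are adjacent, merging them into one block gives 2·(8)! = 80640 arrangements.
Complementary counting: 362880 − 80640 = 282240.

282240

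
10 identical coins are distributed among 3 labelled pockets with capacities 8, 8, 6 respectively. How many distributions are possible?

50

Ignoring the caps, the number of non-negative solutions to x_1+…+x_3 = 10 is C(12,2) = 66.
Subtract solutions that violate a single cap (substitute x_i' = x_i − (cap_i+1)): x_1 ≥ 9 gives C(3,2) = 3; x_2 ≥ 9 gives C(3,2) = 3; x_3 ≥ 7 gives C(5,2) = 10. Together 16.
No two caps can be exceeded simultaneously, so the pair terms are all 0.
By inclusion–exclusion the count is 66 − 16 + 0 = 50.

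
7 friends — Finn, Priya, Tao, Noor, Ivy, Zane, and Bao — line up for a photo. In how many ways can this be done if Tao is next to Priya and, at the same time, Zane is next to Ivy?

480

Treat {Tao,Priya} as one block (2 orders) and {Zane,Ivy} as another (2 orders).
That leaves 5 units to arrange: 2 × 2 × 5! = 4 × 120 = 480.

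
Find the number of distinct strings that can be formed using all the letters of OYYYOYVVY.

OYYYOYVVY has 9 letters with O appearing twice, V appearing twice, and Y appearing 5 times.
So there are 9! / (5!·2!·2!) = 756 distinguishable arrangements.

756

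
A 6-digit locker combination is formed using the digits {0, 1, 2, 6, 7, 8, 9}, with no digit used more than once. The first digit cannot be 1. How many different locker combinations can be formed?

The first digit has 7−1 = 6 choices (anything except 1).
The remaining 5 digits are filled from the other 6 symbols without repetition: 6 × 5 × 4 × 3 × 2 = 720.
Total: 6 × 720 = 4320.

4320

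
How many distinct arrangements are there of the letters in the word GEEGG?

Letter multiplicities in GEEGG: E×2, G×3.
Dividing 5! = 120 by 3!·2! = 12 for the repeated letters gives 10.

10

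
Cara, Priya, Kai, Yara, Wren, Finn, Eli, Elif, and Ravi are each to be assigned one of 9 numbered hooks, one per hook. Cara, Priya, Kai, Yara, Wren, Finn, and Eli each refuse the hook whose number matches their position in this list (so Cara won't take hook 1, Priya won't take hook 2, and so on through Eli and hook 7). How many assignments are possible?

165016

Let Aᵢ (for 1 ≤ i ≤ 7) be the placements that put person i in their forbidden hook. Any j of these fix j positions, leaving (9−j)! ways to fill the rest, and there are C(7,j) ways to pick which j.
By inclusion–exclusion, the number of valid placements is Σ_{j=0}^{7} (−1)^j C(7,j)·(9−j)!.
Computing: 362880 − 282240 + 105840 − 25200 + 4200 − 504 + 42 − 2 = 165016.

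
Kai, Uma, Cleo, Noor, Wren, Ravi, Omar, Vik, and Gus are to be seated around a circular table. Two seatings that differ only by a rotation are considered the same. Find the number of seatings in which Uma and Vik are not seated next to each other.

30240

All circular seatings of 9 people number (8)! = 40320.
Those with Uma next to Vik: fuse the pair into one unit and seat 8 units around a circle — 2·(7)! = 10080.
Subtracting, 40320 − 10080 = 30240.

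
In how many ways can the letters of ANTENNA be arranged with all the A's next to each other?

Treat the 2 copies of A as a single block. The multiset to arrange is then {AA, E, N, N, N, T}, 6 items in all.
That gives (6)!/(3!) = 120 arrangements.

120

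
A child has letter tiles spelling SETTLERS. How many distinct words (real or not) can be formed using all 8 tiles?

5040

The 8 letters of SETTLERS have repeats: E appearing twice, S appearing twice, and T appearing twice.
The number of distinct arrangements is 8!/(2!·2!·2!) = 40320/8 = 5040.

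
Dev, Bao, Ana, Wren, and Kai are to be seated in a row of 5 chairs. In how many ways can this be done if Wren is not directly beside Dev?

There are 5! = 120 arrangements in all. If Wren and Dev are adjacent, merging them into one block gives 2·(4)! = 48 arrangements.
Complementary counting: 120 − 48 = 72.

72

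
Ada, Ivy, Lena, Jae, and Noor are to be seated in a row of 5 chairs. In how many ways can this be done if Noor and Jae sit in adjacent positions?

48

Glue Noor and Jae into one block (2 internal orders), leaving 4 units to arrange in a row.
So the count is 2·(4)! = 48.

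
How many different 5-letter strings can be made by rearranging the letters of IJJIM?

30

The 5 letters of IJJIM have repeats: I appearing twice and J appearing twice.
So there are 5! / (2!·2!) = 30 distinguishable arrangements.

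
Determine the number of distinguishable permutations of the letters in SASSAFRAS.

The 9 letters of SASSAFRAS have repeats: A appearing 3 times and S appearing 4 times.
The number of distinct arrangements is 9!/(4!·3!) = 362880/144 = 2520.

2520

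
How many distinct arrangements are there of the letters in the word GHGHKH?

The 6 letters of GHGHKH have repeats: G appearing twice and H appearing 3 times.
So there are 6! / (3!·2!) = 60 distinguishable arrangements.

60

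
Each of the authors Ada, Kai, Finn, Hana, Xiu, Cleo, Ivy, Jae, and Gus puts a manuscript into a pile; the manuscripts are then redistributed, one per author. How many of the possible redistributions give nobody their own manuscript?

133496

Let Aᵢ be the assignments in which author i gets their own manuscript. We want the size of the complement of A₁∪…∪A_9.
By inclusion–exclusion this is Σ_{j=0}^{9} (−1)^j C(9,j)·(9−j)!.
Computing: 362880 − 362880 + 181440 − 60480 + 15120 − 3024 + 504 − 72 + 9 − 1 = 133496.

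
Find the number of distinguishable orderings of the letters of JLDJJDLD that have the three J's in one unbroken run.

60

Treat the 3 copies of J as a single block. The multiset to arrange is then {JJJ, D, D, D, L, L}, 6 items in all.
That gives (6)!/(3!·2!) = 60 arrangements.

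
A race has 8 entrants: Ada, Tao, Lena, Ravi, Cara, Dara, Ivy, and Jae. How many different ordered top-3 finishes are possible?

336

There are 8 choices for 1st place, 7 for 2nd, and 6 for 3rd.
That gives 8 × 7 × 6 = 336.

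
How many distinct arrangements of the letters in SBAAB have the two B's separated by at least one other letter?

Total arrangements of SBAAB: 5!/(2!·2!) = 30.
Arrangements with the B's together: treat BB as one letter, giving (4)!/(2!) = 12.
Hence 30 − 12 = 18.

18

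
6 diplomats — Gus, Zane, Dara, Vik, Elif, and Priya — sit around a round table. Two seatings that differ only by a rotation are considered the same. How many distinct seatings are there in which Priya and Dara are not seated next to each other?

Without the restriction there are (5)! = 120 seatings.
Those with Priya next to Dara: fuse the pair into one unit and seat 5 units around a circle — 2·(4)! = 48.
Subtracting, 120 − 48 = 72.

72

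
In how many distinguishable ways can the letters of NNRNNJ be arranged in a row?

30

Letter multiplicities in NNRNNJ: J×1, N×4, R×1.
So there are 6! / (4!) = 30 distinguishable arrangements.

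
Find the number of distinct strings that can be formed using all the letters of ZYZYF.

30

The 5 letters of ZYZYF have repeats: Y appearing twice and Z appearing twice.
The number of distinct arrangements is 5!/(2!·2!) = 120/4 = 30.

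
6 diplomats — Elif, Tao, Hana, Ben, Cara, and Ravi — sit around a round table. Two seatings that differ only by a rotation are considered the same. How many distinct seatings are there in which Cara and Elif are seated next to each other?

Glue Cara and Elif into a block (2 internal orders). Seating 5 units around a circle gives (4)! arrangements.
So 2 × (4)! = 2 × 24 = 48.

48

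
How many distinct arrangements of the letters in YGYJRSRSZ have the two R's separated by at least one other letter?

35280

There are 9!/(2!·2!·2!) = 45360 arrangements of YGYJRSRSZ in total.
If the two R's are adjacent, glue them into one block, leaving 8 items to arrange: (8)!/(2!·2!) = 10080 ways.
Hence 45360 − 10080 = 35280.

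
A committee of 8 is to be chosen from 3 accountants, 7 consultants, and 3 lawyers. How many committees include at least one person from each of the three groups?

With no constraint there are C(13,8) = 1287 possible selections.
Selections missing a whole group: no accountants → C(10,8) = 45; no consultants → C(6,8) = 0; no lawyers → C(10,8) = 45.
Add back selections omitting two groups (i.e. drawn from a single group): C(3,8) + C(7,8) + C(3,8) = 0.
By inclusion–exclusion: 1287 − 90 + 0 = 1197.

1197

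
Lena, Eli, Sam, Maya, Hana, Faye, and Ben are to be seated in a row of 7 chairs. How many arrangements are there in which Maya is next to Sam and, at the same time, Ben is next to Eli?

480

Treat {Maya,Sam} as one block (2 orders) and {Ben,Eli} as another (2 orders).
That leaves 5 units to arrange: 2 × 2 × 5! = 4 × 120 = 480.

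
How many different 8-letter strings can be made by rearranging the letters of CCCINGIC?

840

CCCINGIC has 8 letters with C appearing 4 times and I appearing twice.
The number of distinct arrangements is 8!/(4!·2!) = 40320/48 = 840.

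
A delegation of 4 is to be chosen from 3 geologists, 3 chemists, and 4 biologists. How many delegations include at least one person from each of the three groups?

126

With no constraint there are C(10,4) = 210 possible selections.
Subtract selections that omit an entire group: no geologists → C(7,4) = 35; no chemists → C(7,4) = 35; no biologists → C(6,4) = 15.
Add back selections omitting two groups (i.e. drawn from a single group): C(3,4) + C(3,4) + C(4,4) = 1.
By inclusion–exclusion: 210 − 85 + 1 = 126.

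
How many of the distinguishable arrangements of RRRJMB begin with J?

With the first slot taken by J, it remains to arrange the other 5 letters (RRRMB).
Those 5 letters have R appearing 3 times, giving (5)!/(3!) = 20.

20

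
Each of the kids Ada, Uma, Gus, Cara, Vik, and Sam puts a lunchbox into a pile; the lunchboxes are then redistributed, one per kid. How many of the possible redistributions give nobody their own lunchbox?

265

Count assignments avoiding every fixed point. For any j of the 6 kids fixed to their own lunchbox, the other 6−j can be arranged in (6−j)! ways.
By inclusion–exclusion this is Σ_{j=0}^{6} (−1)^j C(6,j)·(6−j)!.
Computing: 720 − 720 + 360 − 120 + 30 − 6 + 1 = 265.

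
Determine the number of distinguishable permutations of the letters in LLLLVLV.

LLLLVLV has 7 letters with L appearing 5 times and V appearing twice.
Dividing 7! = 5040 by 5!·2! = 240 for the repeated letters gives 21.

21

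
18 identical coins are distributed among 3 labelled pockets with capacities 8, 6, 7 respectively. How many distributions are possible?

10

Ignoring the caps, the number of non-negative solutions to x_1+…+x_3 = 18 is C(20,2) = 190.
Subtract solutions that violate a single cap (substitute x_i' = x_i − (cap_i+1)): x_1 ≥ 9 gives C(11,2) = 55; x_2 ≥ 7 gives C(13,2) = 78; x_3 ≥ 8 gives C(12,2) = 66. Together 199.
Add back pairs where two caps are both exceeded: 6 + 3 + 10 = 19.
By inclusion–exclusion the count is 190 − 199 + 19 = 10.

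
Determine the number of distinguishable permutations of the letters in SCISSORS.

1680

The 8 letters of SCISSORS have repeats: S appearing 4 times.
The number of distinct arrangements is 8!/(4!) = 40320/24 = 1680.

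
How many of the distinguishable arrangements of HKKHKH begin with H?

10

Fix H in the first position and arrange the remaining 5 letters.
Those 5 letters have H appearing twice and K appearing 3 times, giving (5)!/(3!·2!) = 10.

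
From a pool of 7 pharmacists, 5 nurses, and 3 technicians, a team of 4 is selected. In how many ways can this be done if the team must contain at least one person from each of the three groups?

630

With no constraint there are C(15,4) = 1365 possible selections.
Selections missing a whole group: no pharmacists → C(8,4) = 70; no nurses → C(10,4) = 210; no technicians → C(12,4) = 495.
Add back selections omitting two groups (i.e. drawn from a single group): C(7,4) + C(5,4) + C(3,4) = 40.
By inclusion–exclusion: 1365 − 775 + 40 = 630.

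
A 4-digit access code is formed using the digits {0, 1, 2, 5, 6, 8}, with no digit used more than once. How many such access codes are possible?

360

With no repetition, fill the 4 digits in order: 6 choices, then 5, down to 3.
6 × 5 × 4 × 3 = 360.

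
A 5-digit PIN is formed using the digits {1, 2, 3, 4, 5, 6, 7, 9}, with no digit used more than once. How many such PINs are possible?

Choose and order 5 of the 8 symbols: the first digit has 8 options, the next 7, and so on down to 4.
8 × 7 × 6 × 5 × 4 = 6720.

6720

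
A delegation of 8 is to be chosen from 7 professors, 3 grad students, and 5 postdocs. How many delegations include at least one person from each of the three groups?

5894

Total 8-person selections from all 15: C(15,8) = 6435.
Selections missing a whole group: no professors → C(8,8) = 1; no grad students → C(12,8) = 495; no postdocs → C(10,8) = 45.
Add back selections omitting two groups (i.e. drawn from a single group): C(7,8) + C(3,8) + C(5,8) = 0.
By inclusion–exclusion: 6435 − 541 + 0 = 5894.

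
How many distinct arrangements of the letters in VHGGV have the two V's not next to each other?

There are 5!/(2!·2!) = 30 arrangements of VHGGV in total.
If the two V's are adjacent, glue them into one block, leaving 4 items to arrange: (4)!/(2!) = 12 ways.
Subtracting, 30 − 12 = 18 arrangements keep the V's apart.

18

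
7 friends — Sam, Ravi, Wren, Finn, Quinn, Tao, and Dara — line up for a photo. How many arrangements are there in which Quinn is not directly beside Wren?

3600

Of the 7! = 5040 arrangements, those with Quinn and Wren adjacent number 2 × 6! = 1440 (treat the pair as a block with 2 internal orders).
Complementary counting: 5040 − 1440 = 3600.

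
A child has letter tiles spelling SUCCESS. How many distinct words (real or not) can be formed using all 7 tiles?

420

Letter multiplicities in SUCCESS: C×2, E×1, S×3, U×1.
So there are 7! / (3!·2!) = 420 distinguishable arrangements.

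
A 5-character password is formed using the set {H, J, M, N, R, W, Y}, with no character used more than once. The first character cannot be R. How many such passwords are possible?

2160

The first character has 7−1 = 6 choices (anything except R).
The remaining 4 characters are filled from the other 6 symbols without repetition: 6 × 5 × 4 × 3 = 360.
Total: 6 × 360 = 2160.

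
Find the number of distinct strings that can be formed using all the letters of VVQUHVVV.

336

VVQUHVVV has 8 letters with V appearing 5 times.
The number of distinct arrangements is 8!/(5!) = 40320/120 = 336.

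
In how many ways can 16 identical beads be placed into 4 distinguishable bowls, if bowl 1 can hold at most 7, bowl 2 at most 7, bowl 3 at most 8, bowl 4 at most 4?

206

By stars and bars, unrestricted non-negative solutions to x_1+…+x_4 = 16 number C(16+3,3) = 969.
Subtract solutions that violate a single cap (substitute x_i' = x_i − (cap_i+1)): x_1 ≥ 8 gives C(11,3) = 165; x_2 ≥ 8 gives C(11,3) = 165; x_3 ≥ 9 gives C(10,3) = 120; x_4 ≥ 5 gives C(14,3) = 364. Together 814.
Add back pairs where two caps are both exceeded: 1 + 0 + 20 + 0 + 20 + 10 = 51.
By inclusion–exclusion the count is 969 − 814 + 51 = 206.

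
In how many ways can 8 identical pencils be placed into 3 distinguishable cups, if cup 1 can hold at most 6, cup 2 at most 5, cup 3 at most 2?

Ignoring the caps, the number of non-negative solutions to x_1+…+x_3 = 8 is C(10,2) = 45.
Subtract solutions that violate a single cap (substitute x_i' = x_i − (cap_i+1)): x_1 ≥ 7 gives C(3,2) = 3; x_2 ≥ 6 gives C(4,2) = 6; x_3 ≥ 3 gives C(7,2) = 21. Together 30.
No two caps can be exceeded simultaneously, so the pair terms are all 0.
By inclusion–exclusion the count is 45 − 30 + 0 = 15.

15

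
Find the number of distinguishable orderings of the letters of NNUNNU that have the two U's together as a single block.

Treat the 2 copies of U as a single block. The multiset to arrange is then {UU, N, N, N, N}, 5 items in all.
That gives (5)!/(4!) = 5 arrangements.

5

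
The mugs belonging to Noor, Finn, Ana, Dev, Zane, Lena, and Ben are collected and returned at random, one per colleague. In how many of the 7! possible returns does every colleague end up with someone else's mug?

This is the derangement count D_7: permutations of 7 items with no fixed point.
By inclusion–exclusion this is Σ_{j=0}^{7} (−1)^j C(7,j)·(7−j)!.
Computing: 5040 − 5040 + 2520 − 840 + 210 − 42 + 7 − 1 = 1854.

1854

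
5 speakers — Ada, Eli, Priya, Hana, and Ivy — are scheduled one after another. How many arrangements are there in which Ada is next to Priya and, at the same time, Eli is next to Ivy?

Treat {Ada,Priya} as one block (2 orders) and {Eli,Ivy} as another (2 orders).
That leaves 3 units to arrange: 2 × 2 × 3! = 4 × 6 = 24.

24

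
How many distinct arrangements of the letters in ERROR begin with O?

With the first slot taken by O, it remains to arrange the other 4 letters (ERRR).
Those 4 letters have R appearing 3 times, giving (4)!/(3!) = 4.

4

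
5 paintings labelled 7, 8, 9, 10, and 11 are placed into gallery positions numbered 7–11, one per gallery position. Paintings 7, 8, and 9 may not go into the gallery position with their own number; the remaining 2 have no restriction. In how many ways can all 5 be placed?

64

Let Aᵢ (for i ∈ {7, 8, 9}) be the placements that put painting i in its forbidden gallery position. Any j of these fix j positions, leaving (5−j)! ways to fill the rest, and there are C(3,j) ways to pick which j.
By inclusion–exclusion, the number of valid placements is Σ_{j=0}^{3} (−1)^j C(3,j)·(5−j)!.
Computing: 120 − 72 + 18 − 2 = 64.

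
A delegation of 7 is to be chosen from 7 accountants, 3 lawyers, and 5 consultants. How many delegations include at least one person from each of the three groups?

With no constraint there are C(15,7) = 6435 possible selections.
Subtract selections that omit an entire group: no accountants → C(8,7) = 8; no lawyers → C(12,7) = 792; no consultants → C(10,7) = 120.
Add back selections omitting two groups (i.e. drawn from a single group): C(7,7) + C(3,7) + C(5,7) = 1.
By inclusion–exclusion: 6435 − 920 + 1 = 5516.

5516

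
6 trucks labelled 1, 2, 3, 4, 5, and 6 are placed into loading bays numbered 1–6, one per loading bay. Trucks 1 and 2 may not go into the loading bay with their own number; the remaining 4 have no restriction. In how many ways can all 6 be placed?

Let Aᵢ (for i ∈ {1, 2}) be the placements that put truck i in its forbidden loading bay. Any j of these fix j positions, leaving (6−j)! ways to fill the rest, and there are C(2,j) ways to pick which j.
By inclusion–exclusion, the number of valid placements is Σ_{j=0}^{2} (−1)^j C(2,j)·(6−j)!.
Computing: 720 − 240 + 24 = 504.

504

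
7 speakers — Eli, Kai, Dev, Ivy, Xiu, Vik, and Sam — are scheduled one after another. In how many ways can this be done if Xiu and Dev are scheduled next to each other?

1440

Glue Xiu and Dev into one block (2 internal orders), leaving 6 units to arrange in a row.
That gives 2 × 6! = 2 × 720 = 1440.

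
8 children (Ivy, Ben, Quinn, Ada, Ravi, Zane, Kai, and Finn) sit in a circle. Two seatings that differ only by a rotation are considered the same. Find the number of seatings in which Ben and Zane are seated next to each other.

Glue Ben and Zane into a block (2 internal orders). Seating 7 units around a circle gives (6)! arrangements.
So 2 × (6)! = 2 × 720 = 1440.

1440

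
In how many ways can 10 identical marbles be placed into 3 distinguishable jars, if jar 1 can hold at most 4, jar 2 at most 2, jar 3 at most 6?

By stars and bars, unrestricted non-negative solutions to x_1+…+x_3 = 10 number C(10+2,2) = 66.
Subtract solutions that violate a single cap (substitute x_i' = x_i − (cap_i+1)): x_1 ≥ 5 gives C(7,2) = 21; x_2 ≥ 3 gives C(9,2) = 36; x_3 ≥ 7 gives C(5,2) = 10. Together 67.
Add back pairs where two caps are both exceeded: 6 + 0 + 1 = 7.
By inclusion–exclusion the count is 66 − 67 + 7 = 6.

6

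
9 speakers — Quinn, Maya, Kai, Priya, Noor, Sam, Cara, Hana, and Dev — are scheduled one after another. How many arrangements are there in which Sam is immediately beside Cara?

80640

Glue Sam and Cara into one block (2 internal orders), leaving 8 units to arrange in a row.
So the count is 2·(8)! = 80640.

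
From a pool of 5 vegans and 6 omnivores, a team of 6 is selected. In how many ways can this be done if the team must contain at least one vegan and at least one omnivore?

Total 6-person selections from all 11: C(11,6) = 462.
Subtract selections that omit an entire group: no vegans → C(6,6) = 1; no omnivores → C(5,6) = 0.
Both groups omitted at once is impossible, so 462 − 1 = 461.

461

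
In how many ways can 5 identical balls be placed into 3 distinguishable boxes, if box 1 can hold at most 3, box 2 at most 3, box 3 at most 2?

9

Without the upper bounds there are C(7,2) = 21 ways to split 5 among 3 boxes.
Subtract solutions that violate a single cap (substitute x_i' = x_i − (cap_i+1)): x_1 ≥ 4 gives C(3,2) = 3; x_2 ≥ 4 gives C(3,2) = 3; x_3 ≥ 3 gives C(4,2) = 6. Together 12.
No two caps can be exceeded simultaneously, so the pair terms are all 0.
By inclusion–exclusion the count is 21 − 12 + 0 = 9.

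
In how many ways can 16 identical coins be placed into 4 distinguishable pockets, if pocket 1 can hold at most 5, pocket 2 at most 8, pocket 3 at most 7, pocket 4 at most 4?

By stars and bars, unrestricted non-negative solutions to x_1+…+x_4 = 16 number C(16+3,3) = 969.
Subtract solutions that violate a single cap (substitute x_i' = x_i − (cap_i+1)): x_1 ≥ 6 gives C(13,3) = 286; x_2 ≥ 9 gives C(10,3) = 120; x_3 ≥ 8 gives C(11,3) = 165; x_4 ≥ 5 gives C(14,3) = 364. Together 935.
Add back pairs where two caps are both exceeded: 4 + 10 + 56 + 0 + 10 + 20 = 100.
By inclusion–exclusion the count is 969 − 935 + 100 = 134.

134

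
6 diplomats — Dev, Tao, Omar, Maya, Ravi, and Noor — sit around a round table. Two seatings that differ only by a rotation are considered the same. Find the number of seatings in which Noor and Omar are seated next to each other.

48

Treat {Noor, Omar} as one unit (2 internal orders) and seat the resulting 5 units around the table: (4)! circular arrangements.
So 2 × (4)! = 2 × 24 = 48.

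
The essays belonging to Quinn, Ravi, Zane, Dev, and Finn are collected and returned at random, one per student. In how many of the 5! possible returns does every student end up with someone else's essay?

Let Aᵢ be the assignments in which student i gets their own essay. We want the size of the complement of A₁∪…∪A_5.
By inclusion–exclusion this is Σ_{j=0}^{5} (−1)^j C(5,j)·(5−j)!.
Computing: 120 − 120 + 60 − 20 + 5 − 1 = 44.

44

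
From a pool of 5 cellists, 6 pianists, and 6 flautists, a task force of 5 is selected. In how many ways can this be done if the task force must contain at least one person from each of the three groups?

Total 5-person selections from all 17: C(17,5) = 6188.
Selections missing a whole group: no cellists → C(12,5) = 792; no pianists → C(11,5) = 462; no flautists → C(11,5) = 462.
Add back selections omitting two groups (i.e. drawn from a single group): C(5,5) + C(6,5) + C(6,5) = 13.
By inclusion–exclusion: 6188 − 1716 + 13 = 4485.

4485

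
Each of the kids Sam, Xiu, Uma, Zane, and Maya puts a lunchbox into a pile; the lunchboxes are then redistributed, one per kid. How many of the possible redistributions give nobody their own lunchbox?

This is the derangement count D_5: permutations of 5 items with no fixed point.
By inclusion–exclusion this is Σ_{j=0}^{5} (−1)^j C(5,j)·(5−j)!.
Computing: 120 − 120 + 60 − 20 + 5 − 1 = 44.

44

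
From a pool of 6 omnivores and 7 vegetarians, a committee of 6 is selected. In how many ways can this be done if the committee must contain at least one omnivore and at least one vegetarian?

1708

Total 6-person selections from all 13: C(13,6) = 1716.
Selections missing a whole group: no omnivores → C(7,6) = 7; no vegetarians → C(6,6) = 1.
Both groups omitted at once is impossible, so 1716 − 8 = 1708.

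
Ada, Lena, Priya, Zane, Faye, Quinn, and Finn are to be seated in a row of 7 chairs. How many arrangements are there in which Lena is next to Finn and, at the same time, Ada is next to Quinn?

Treat {Lena,Finn} as one block (2 orders) and {Ada,Quinn} as another (2 orders).
That leaves 5 units to arrange: 2 × 2 × 5! = 4 × 120 = 480.

480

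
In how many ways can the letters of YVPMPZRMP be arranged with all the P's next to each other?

Treat the 3 copies of P as a single block. The multiset to arrange is then {PPP, M, M, R, V, Y, Z}, 7 items in all.
That gives (7)!/(2!) = 2520 arrangements.

2520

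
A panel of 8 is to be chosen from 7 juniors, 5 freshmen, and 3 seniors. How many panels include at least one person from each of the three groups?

Total 8-person selections from all 15: C(15,8) = 6435.
Selections missing a whole group: no juniors → C(8,8) = 1; no freshmen → C(10,8) = 45; no seniors → C(12,8) = 495.
Add back selections omitting two groups (i.e. drawn from a single group): C(7,8) + C(5,8) + C(3,8) = 0.
By inclusion–exclusion: 6435 − 541 + 0 = 5894.

5894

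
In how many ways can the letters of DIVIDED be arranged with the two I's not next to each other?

Total arrangements of DIVIDED: 7!/(3!·2!) = 420.
If the two I's are adjacent, glue them into one block, leaving 6 items to arrange: (6)!/(3!) = 120 ways.
Subtracting, 420 − 120 = 300 arrangements keep the I's apart.

300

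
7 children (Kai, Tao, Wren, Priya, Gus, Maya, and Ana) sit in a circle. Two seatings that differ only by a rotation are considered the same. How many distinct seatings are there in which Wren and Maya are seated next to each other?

240

Treat {Wren, Maya} as one unit (2 internal orders) and seat the resulting 6 units around the table: (5)! circular arrangements.
So 2 × (5)! = 2 × 120 = 240.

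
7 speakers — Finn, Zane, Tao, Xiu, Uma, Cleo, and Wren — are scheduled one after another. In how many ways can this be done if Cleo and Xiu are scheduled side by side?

1440

Glue Cleo and Xiu into one block (2 internal orders), leaving 6 units to arrange in a row.
So the count is 2·(6)! = 1440.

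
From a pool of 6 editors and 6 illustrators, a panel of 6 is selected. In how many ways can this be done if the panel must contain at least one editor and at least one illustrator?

Total 6-person selections from all 12: C(12,6) = 924.
Selections missing a whole group: no editors → C(6,6) = 1; no illustrators → C(6,6) = 1.
Both groups omitted at once is impossible, so 924 − 2 = 922.

922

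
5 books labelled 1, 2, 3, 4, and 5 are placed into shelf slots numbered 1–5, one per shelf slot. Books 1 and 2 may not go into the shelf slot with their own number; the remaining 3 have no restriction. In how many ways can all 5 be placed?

Let Aᵢ (for i ∈ {1, 2}) be the placements that put book i in its forbidden shelf slot. Any j of these fix j positions, leaving (5−j)! ways to fill the rest, and there are C(2,j) ways to pick which j.
By inclusion–exclusion, the number of valid placements is Σ_{j=0}^{2} (−1)^j C(2,j)·(5−j)!.
Computing: 120 − 48 + 6 = 78.

78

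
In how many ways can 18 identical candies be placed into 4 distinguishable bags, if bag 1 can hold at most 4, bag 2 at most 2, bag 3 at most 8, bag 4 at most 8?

31

Without the upper bounds there are C(21,3) = 1330 ways to split 18 among 4 bags.
Subtract solutions that violate a single cap (substitute x_i' = x_i − (cap_i+1)): x_1 ≥ 5 gives C(16,3) = 560; x_2 ≥ 3 gives C(18,3) = 816; x_3 ≥ 9 gives C(12,3) = 220; x_4 ≥ 9 gives C(12,3) = 220. Together 1816.
Add back pairs where two caps are both exceeded: 286 + 35 + 35 + 84 + 84 + 1 = 525.
Subtract triples: 4 + 4 + 0 + 0 = 8.
By inclusion–exclusion the count is 1330 − 1816 + 525 − 8 = 31.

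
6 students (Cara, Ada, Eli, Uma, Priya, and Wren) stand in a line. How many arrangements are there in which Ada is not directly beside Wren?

There are 6! = 720 arrangements in all. If Ada and Wren are adjacent, merging them into one block gives 2·(5)! = 240 arrangements.
So 720 − 240 = 480 arrangements keep them apart.

480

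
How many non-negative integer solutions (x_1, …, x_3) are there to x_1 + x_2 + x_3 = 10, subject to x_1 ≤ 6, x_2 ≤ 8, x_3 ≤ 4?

By stars and bars, unrestricted non-negative solutions to x_1+…+x_3 = 10 number C(10+2,2) = 66.
Subtract solutions that violate a single cap (substitute x_i' = x_i − (cap_i+1)): x_1 ≥ 7 gives C(5,2) = 10; x_2 ≥ 9 gives C(3,2) = 3; x_3 ≥ 5 gives C(7,2) = 21. Together 34.
No two caps can be exceeded simultaneously, so the pair terms are all 0.
By inclusion–exclusion the count is 66 − 34 + 0 = 32.

32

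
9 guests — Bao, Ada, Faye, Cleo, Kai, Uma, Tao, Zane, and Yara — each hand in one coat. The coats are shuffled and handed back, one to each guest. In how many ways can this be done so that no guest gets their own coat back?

133496

Let Aᵢ be the assignments in which guest i gets their own coat. We want the size of the complement of A₁∪…∪A_9.
By inclusion–exclusion this is Σ_{j=0}^{9} (−1)^j C(9,j)·(9−j)!.
Computing: 362880 − 362880 + 181440 − 60480 + 15120 − 3024 + 504 − 72 + 9 − 1 = 133496.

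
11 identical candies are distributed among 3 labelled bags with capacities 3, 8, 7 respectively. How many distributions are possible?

Ignoring the caps, the number of non-negative solutions to x_1+…+x_3 = 11 is C(13,2) = 78.
Subtract solutions that violate a single cap (substitute x_i' = x_i − (cap_i+1)): x_1 ≥ 4 gives C(9,2) = 36; x_2 ≥ 9 gives C(4,2) = 6; x_3 ≥ 8 gives C(5,2) = 10. Together 52.
No two caps can be exceeded simultaneously, so the pair terms are all 0.
By inclusion–exclusion the count is 78 − 52 + 0 = 26.

26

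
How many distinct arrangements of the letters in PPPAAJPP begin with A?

Fix A in the first position and arrange the remaining 7 letters.
Those 7 letters have P appearing 5 times, giving (7)!/(5!) = 42.

42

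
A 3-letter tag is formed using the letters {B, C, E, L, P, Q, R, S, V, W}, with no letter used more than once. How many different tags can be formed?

720

Choose and order 3 of the 10 symbols: the first letter has 10 options, the next 9, then 8.
That product is 10 × 9 × 8 = 720.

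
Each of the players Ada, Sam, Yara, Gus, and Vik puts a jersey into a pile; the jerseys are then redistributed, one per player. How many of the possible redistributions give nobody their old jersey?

Count assignments avoiding every fixed point. For any j of the 5 players fixed to their old jersey, the other 5−j can be arranged in (5−j)! ways.
By inclusion–exclusion this is Σ_{j=0}^{5} (−1)^j C(5,j)·(5−j)!.
Computing: 120 − 120 + 60 − 20 + 5 − 1 = 44.

44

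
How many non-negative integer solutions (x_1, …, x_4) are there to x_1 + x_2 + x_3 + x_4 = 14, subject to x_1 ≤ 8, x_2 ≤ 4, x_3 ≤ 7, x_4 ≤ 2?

75

Without the upper bounds there are C(17,3) = 680 ways to split 14 among 4 variables.
Subtract solutions that violate a single cap (substitute x_i' = x_i − (cap_i+1)): x_1 ≥ 9 gives C(8,3) = 56; x_2 ≥ 5 gives C(12,3) = 220; x_3 ≥ 8 gives C(9,3) = 84; x_4 ≥ 3 gives C(14,3) = 364. Together 724.
Add back pairs where two caps are both exceeded: 1 + 0 + 10 + 4 + 84 + 20 = 119.
By inclusion–exclusion the count is 680 − 724 + 119 = 75.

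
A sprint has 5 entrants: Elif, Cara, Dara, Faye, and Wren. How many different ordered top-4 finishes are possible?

There are 5 choices for 1st place, 4 for 2nd, and so on down to 2 for position 4.
That gives 5 × 4 × 3 × 2 = 120.

120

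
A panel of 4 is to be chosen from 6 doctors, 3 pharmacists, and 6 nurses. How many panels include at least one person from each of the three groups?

With no constraint there are C(15,4) = 1365 possible selections.
Subtract selections that omit an entire group: no doctors → C(9,4) = 126; no pharmacists → C(12,4) = 495; no nurses → C(9,4) = 126.
Add back selections omitting two groups (i.e. drawn from a single group): C(6,4) + C(3,4) + C(6,4) = 30.
By inclusion–exclusion: 1365 − 747 + 30 = 648.

648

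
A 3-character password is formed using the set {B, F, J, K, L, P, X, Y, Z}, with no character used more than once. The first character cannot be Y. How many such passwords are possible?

448

The first character has 9−1 = 8 choices (anything except Y).
The remaining 2 characters are filled from the other 8 symbols without repetition: 8 × 7 = 56.
Total: 8 × 56 = 448.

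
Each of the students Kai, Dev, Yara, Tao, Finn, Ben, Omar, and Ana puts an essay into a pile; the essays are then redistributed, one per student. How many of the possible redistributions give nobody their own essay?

14833

Let Aᵢ be the assignments in which student i gets their own essay. We want the size of the complement of A₁∪…∪A_8.
By inclusion–exclusion this is Σ_{j=0}^{8} (−1)^j C(8,j)·(8−j)!.
Computing: 40320 − 40320 + 20160 − 6720 + 1680 − 336 + 56 − 8 + 1 = 14833.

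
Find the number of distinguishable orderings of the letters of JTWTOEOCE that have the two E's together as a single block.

10080

Treat the 2 copies of E as a single block. The multiset to arrange is then {EE, C, J, O, O, T, T, W}, 8 items in all.
That gives (8)!/(2!·2!) = 10080 arrangements.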